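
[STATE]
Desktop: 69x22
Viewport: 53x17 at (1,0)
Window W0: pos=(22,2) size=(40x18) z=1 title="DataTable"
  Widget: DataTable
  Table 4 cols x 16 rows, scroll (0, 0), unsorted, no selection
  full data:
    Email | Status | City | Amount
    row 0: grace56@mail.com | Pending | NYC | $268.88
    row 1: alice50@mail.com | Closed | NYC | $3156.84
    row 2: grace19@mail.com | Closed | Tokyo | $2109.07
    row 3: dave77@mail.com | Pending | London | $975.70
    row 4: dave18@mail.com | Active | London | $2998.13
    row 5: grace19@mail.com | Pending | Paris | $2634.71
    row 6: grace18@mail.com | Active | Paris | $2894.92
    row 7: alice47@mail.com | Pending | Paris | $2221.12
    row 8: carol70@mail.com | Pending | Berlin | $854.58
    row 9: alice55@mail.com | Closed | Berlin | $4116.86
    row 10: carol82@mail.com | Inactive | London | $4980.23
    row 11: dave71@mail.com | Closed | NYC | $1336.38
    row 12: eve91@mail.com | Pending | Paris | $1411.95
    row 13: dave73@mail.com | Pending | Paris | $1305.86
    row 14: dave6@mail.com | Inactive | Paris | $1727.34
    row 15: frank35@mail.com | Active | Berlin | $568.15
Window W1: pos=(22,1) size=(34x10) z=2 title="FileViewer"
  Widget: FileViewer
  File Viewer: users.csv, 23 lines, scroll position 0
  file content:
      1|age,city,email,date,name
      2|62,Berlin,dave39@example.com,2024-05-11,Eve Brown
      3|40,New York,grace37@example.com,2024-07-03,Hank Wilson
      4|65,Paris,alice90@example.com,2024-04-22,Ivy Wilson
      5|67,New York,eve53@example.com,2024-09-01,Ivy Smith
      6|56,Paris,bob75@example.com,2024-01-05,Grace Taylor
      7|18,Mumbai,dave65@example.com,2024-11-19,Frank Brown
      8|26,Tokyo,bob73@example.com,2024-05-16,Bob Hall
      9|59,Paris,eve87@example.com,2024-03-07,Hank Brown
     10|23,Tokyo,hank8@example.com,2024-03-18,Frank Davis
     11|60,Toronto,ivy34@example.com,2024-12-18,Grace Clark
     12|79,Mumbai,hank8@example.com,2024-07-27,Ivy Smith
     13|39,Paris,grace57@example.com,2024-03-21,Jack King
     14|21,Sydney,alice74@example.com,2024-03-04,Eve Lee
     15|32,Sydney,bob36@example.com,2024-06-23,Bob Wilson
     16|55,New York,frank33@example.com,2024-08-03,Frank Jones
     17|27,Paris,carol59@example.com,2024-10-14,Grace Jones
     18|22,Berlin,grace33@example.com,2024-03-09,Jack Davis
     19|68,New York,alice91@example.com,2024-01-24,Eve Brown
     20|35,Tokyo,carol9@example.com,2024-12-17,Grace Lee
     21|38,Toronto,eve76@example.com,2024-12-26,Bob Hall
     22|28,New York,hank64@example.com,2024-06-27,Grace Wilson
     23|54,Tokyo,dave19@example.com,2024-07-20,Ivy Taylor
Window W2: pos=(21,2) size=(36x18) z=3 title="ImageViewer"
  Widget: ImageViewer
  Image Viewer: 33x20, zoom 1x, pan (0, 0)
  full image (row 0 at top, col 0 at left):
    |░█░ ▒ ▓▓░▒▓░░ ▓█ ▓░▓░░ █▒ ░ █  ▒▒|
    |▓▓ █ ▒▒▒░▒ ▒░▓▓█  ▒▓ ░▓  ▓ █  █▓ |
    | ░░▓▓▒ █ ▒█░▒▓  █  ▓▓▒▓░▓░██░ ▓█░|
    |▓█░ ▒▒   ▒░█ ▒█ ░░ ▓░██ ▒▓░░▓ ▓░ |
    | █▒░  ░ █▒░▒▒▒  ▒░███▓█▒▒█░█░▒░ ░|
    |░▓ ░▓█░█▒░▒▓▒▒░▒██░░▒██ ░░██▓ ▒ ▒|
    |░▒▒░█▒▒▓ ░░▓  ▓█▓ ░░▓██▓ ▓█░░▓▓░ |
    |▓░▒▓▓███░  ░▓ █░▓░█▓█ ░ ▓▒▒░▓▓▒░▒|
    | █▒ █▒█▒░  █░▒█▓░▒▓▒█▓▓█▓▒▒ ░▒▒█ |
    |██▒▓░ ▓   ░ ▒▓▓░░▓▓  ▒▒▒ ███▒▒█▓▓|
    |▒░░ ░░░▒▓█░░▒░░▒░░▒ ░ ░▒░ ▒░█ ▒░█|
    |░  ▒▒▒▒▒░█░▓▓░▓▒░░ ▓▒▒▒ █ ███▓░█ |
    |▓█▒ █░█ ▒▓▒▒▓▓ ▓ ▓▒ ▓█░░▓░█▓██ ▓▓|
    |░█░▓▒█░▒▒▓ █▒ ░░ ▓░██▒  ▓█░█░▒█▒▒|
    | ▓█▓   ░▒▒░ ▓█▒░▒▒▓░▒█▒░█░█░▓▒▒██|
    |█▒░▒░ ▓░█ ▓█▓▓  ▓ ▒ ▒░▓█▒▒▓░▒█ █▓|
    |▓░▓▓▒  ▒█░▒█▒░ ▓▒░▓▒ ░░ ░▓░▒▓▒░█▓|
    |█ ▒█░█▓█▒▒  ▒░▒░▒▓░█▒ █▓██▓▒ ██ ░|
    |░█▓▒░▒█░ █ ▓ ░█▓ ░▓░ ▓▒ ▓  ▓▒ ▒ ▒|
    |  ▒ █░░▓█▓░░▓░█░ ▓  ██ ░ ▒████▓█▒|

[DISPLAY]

                                                     
                     ┏━━━━━━━━━━━━━━━━━━━━━━━━━━━━━━━
                    ┏━━━━━━━━━━━━━━━━━━━━━━━━━━━━━━━━
                    ┃ ImageViewer                    
                    ┠────────────────────────────────
                    ┃░█░ ▒ ▓▓░▒▓░░ ▓█ ▓░▓░░ █▒ ░ █  ▒
                    ┃▓▓ █ ▒▒▒░▒ ▒░▓▓█  ▒▓ ░▓  ▓ █  █▓
                    ┃ ░░▓▓▒ █ ▒█░▒▓  █  ▓▓▒▓░▓░██░ ▓█
                    ┃▓█░ ▒▒   ▒░█ ▒█ ░░ ▓░██ ▒▓░░▓ ▓░
                    ┃ █▒░  ░ █▒░▒▒▒  ▒░███▓█▒▒█░█░▒░ 
                    ┃░▓ ░▓█░█▒░▒▓▒▒░▒██░░▒██ ░░██▓ ▒ 
                    ┃░▒▒░█▒▒▓ ░░▓  ▓█▓ ░░▓██▓ ▓█░░▓▓░
                    ┃▓░▒▓▓███░  ░▓ █░▓░█▓█ ░ ▓▒▒░▓▓▒░
                    ┃ █▒ █▒█▒░  █░▒█▓░▒▓▒█▓▓█▓▒▒ ░▒▒█
                    ┃██▒▓░ ▓   ░ ▒▓▓░░▓▓  ▒▒▒ ███▒▒█▓
                    ┃▒░░ ░░░▒▓█░░▒░░▒░░▒ ░ ░▒░ ▒░█ ▒░
                    ┃░  ▒▒▒▒▒░█░▓▓░▓▒░░ ▓▒▒▒ █ ███▓░█


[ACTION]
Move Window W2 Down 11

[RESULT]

                                                     
                     ┏━━━━━━━━━━━━━━━━━━━━━━━━━━━━━━━
                     ┃ FileViewer                    
                     ┠───────────────────────────────
                    ┏━━━━━━━━━━━━━━━━━━━━━━━━━━━━━━━━
                    ┃ ImageViewer                    
                    ┠────────────────────────────────
                    ┃░█░ ▒ ▓▓░▒▓░░ ▓█ ▓░▓░░ █▒ ░ █  ▒
                    ┃▓▓ █ ▒▒▒░▒ ▒░▓▓█  ▒▓ ░▓  ▓ █  █▓
                    ┃ ░░▓▓▒ █ ▒█░▒▓  █  ▓▓▒▓░▓░██░ ▓█
                    ┃▓█░ ▒▒   ▒░█ ▒█ ░░ ▓░██ ▒▓░░▓ ▓░
                    ┃ █▒░  ░ █▒░▒▒▒  ▒░███▓█▒▒█░█░▒░ 
                    ┃░▓ ░▓█░█▒░▒▓▒▒░▒██░░▒██ ░░██▓ ▒ 
                    ┃░▒▒░█▒▒▓ ░░▓  ▓█▓ ░░▓██▓ ▓█░░▓▓░
                    ┃▓░▒▓▓███░  ░▓ █░▓░█▓█ ░ ▓▒▒░▓▓▒░
                    ┃ █▒ █▒█▒░  █░▒█▓░▒▓▒█▓▓█▓▒▒ ░▒▒█
                    ┃██▒▓░ ▓   ░ ▒▓▓░░▓▓  ▒▒▒ ███▒▒█▓


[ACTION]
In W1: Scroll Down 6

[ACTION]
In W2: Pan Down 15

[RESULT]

                                                     
                     ┏━━━━━━━━━━━━━━━━━━━━━━━━━━━━━━━
                     ┃ FileViewer                    
                     ┠───────────────────────────────
                    ┏━━━━━━━━━━━━━━━━━━━━━━━━━━━━━━━━
                    ┃ ImageViewer                    
                    ┠────────────────────────────────
                    ┃█▒░▒░ ▓░█ ▓█▓▓  ▓ ▒ ▒░▓█▒▒▓░▒█ █
                    ┃▓░▓▓▒  ▒█░▒█▒░ ▓▒░▓▒ ░░ ░▓░▒▓▒░█
                    ┃█ ▒█░█▓█▒▒  ▒░▒░▒▓░█▒ █▓██▓▒ ██ 
                    ┃░█▓▒░▒█░ █ ▓ ░█▓ ░▓░ ▓▒ ▓  ▓▒ ▒ 
                    ┃  ▒ █░░▓█▓░░▓░█░ ▓  ██ ░ ▒████▓█
                    ┃                                
                    ┃                                
                    ┃                                
                    ┃                                
                    ┃                                


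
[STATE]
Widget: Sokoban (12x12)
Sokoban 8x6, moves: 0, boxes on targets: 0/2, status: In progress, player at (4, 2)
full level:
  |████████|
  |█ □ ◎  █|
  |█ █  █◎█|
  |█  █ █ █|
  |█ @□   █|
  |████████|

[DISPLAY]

████████    
█ □ ◎  █    
█ █  █◎█    
█  █ █ █    
█ @□   █    
████████    
Moves: 0  0/
            
            
            
            
            


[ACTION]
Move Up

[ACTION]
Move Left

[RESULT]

████████    
█ □ ◎  █    
█ █  █◎█    
█@ █ █ █    
█  □   █    
████████    
Moves: 2  0/
            
            
            
            
            


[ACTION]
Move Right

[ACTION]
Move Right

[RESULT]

████████    
█ □ ◎  █    
█ █  █◎█    
█ @█ █ █    
█  □   █    
████████    
Moves: 3  0/
            
            
            
            
            


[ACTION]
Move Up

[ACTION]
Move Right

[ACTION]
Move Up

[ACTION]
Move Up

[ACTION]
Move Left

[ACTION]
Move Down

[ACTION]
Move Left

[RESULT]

████████    
█ □ ◎  █    
█ █  █◎█    
█  █ █ █    
█@ □   █    
████████    
Moves: 5  0/
            
            
            
            
            


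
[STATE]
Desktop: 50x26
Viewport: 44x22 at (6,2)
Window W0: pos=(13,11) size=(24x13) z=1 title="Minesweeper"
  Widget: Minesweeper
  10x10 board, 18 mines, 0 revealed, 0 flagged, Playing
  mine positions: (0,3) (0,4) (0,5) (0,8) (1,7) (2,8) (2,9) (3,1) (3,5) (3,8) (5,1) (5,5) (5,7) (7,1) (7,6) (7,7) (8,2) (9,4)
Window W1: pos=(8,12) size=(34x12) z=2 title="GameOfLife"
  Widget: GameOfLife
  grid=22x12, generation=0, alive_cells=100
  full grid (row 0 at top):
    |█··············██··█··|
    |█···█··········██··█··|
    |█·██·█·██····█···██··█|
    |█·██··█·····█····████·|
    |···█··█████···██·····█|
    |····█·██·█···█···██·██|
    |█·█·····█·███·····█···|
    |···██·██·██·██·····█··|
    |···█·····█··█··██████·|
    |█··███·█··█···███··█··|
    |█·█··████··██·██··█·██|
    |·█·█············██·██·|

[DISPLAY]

                                            
                                            
                                            
                                            
                                            
                                            
                                            
                                            
                                            
       ┏━━━━━━━━━━━━━━━━━━━━━━┓             
  ┏━━━━━━━━━━━━━━━━━━━━━━━━━━━━━━━━┓        
  ┃ GameOfLife                     ┃        
  ┠────────────────────────────────┨        
  ┃Gen: 0                          ┃        
  ┃█·██·█·██····█···██··█          ┃        
  ┃█·██··█·····█····████·          ┃        
  ┃···█··█████···██·····█          ┃        
  ┃····█·██·█···█···██·██          ┃        
  ┃█·█·····█·███·····█···          ┃        
  ┃···██·██·██·██·····█··          ┃        
  ┃···█·····█··█··██████·          ┃        
  ┗━━━━━━━━━━━━━━━━━━━━━━━━━━━━━━━━┛        


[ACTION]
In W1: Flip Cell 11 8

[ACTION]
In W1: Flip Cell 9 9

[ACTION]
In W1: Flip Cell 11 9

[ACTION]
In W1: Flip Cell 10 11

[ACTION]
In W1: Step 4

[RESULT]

                                            
                                            
                                            
                                            
                                            
                                            
                                            
                                            
                                            
       ┏━━━━━━━━━━━━━━━━━━━━━━┓             
  ┏━━━━━━━━━━━━━━━━━━━━━━━━━━━━━━━━┓        
  ┃ GameOfLife                     ┃        
  ┠────────────────────────────────┨        
  ┃Gen: 4                          ┃        
  ┃██··█·······██······██          ┃        
  ┃██·█·██······██····█··          ┃        
  ┃·█·█·········██·██··██          ┃        
  ┃·█··············██····          ┃        
  ┃·█·████·······█···██·█          ┃        
  ┃··███·······██·██··█·█          ┃        
  ┃······█·██·····██·██··          ┃        
  ┗━━━━━━━━━━━━━━━━━━━━━━━━━━━━━━━━┛        


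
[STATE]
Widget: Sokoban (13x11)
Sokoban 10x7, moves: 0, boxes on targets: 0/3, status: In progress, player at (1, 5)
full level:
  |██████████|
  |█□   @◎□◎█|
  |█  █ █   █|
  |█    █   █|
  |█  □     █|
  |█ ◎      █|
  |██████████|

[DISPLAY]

██████████   
█□   @◎□◎█   
█  █ █   █   
█    █   █   
█  □     █   
█ ◎      █   
██████████   
Moves: 0  0/3
             
             
             


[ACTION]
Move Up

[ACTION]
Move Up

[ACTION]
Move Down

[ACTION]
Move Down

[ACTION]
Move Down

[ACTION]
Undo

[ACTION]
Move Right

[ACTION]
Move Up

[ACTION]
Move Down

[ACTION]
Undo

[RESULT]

██████████   
█□    +□◎█   
█  █ █   █   
█    █   █   
█  □     █   
█ ◎      █   
██████████   
Moves: 1  0/3
             
             
             


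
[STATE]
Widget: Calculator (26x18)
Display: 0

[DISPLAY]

                         0
┌───┬───┬───┬───┐         
│ 7 │ 8 │ 9 │ ÷ │         
├───┼───┼───┼───┤         
│ 4 │ 5 │ 6 │ × │         
├───┼───┼───┼───┤         
│ 1 │ 2 │ 3 │ - │         
├───┼───┼───┼───┤         
│ 0 │ . │ = │ + │         
├───┼───┼───┼───┤         
│ C │ MC│ MR│ M+│         
└───┴───┴───┴───┘         
                          
                          
                          
                          
                          
                          


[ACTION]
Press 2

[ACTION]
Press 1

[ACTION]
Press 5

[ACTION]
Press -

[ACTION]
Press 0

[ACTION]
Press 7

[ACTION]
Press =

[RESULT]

                       208
┌───┬───┬───┬───┐         
│ 7 │ 8 │ 9 │ ÷ │         
├───┼───┼───┼───┤         
│ 4 │ 5 │ 6 │ × │         
├───┼───┼───┼───┤         
│ 1 │ 2 │ 3 │ - │         
├───┼───┼───┼───┤         
│ 0 │ . │ = │ + │         
├───┼───┼───┼───┤         
│ C │ MC│ MR│ M+│         
└───┴───┴───┴───┘         
                          
                          
                          
                          
                          
                          


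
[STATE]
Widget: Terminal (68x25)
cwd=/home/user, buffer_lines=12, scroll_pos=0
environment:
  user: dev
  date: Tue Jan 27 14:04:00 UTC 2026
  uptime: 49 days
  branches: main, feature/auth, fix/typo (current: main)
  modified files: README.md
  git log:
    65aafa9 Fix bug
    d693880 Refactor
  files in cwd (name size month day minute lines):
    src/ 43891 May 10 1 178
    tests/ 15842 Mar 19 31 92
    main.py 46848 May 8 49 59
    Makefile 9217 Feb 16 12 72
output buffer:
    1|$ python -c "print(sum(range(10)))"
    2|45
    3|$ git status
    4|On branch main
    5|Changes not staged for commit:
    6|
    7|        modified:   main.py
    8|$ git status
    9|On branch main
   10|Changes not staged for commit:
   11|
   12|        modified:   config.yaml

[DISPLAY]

$ python -c "print(sum(range(10)))"                                 
45                                                                  
$ git status                                                        
On branch main                                                      
Changes not staged for commit:                                      
                                                                    
        modified:   main.py                                         
$ git status                                                        
On branch main                                                      
Changes not staged for commit:                                      
                                                                    
        modified:   config.yaml                                     
$ █                                                                 
                                                                    
                                                                    
                                                                    
                                                                    
                                                                    
                                                                    
                                                                    
                                                                    
                                                                    
                                                                    
                                                                    
                                                                    


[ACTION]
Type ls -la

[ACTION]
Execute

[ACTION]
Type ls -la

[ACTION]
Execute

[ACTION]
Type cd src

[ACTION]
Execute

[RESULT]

$ python -c "print(sum(range(10)))"                                 
45                                                                  
$ git status                                                        
On branch main                                                      
Changes not staged for commit:                                      
                                                                    
        modified:   main.py                                         
$ git status                                                        
On branch main                                                      
Changes not staged for commit:                                      
                                                                    
        modified:   config.yaml                                     
$ ls -la                                                            
drwxr-xr-x  1 dev group    43891 May 10 10:01 src/                  
drwxr-xr-x  1 dev group    15842 Mar 19 10:31 tests/                
-rw-r--r--  1 dev group    46848 May  8 10:49 main.py               
-rw-r--r--  1 dev group     9217 Feb 16 10:12 Makefile              
$ ls -la                                                            
drwxr-xr-x  1 dev group    43891 May 10 10:01 src/                  
drwxr-xr-x  1 dev group    15842 Mar 19 10:31 tests/                
-rw-r--r--  1 dev group    46848 May  8 10:49 main.py               
-rw-r--r--  1 dev group     9217 Feb 16 10:12 Makefile              
$ cd src                                                            
                                                                    
$ █                                                                 


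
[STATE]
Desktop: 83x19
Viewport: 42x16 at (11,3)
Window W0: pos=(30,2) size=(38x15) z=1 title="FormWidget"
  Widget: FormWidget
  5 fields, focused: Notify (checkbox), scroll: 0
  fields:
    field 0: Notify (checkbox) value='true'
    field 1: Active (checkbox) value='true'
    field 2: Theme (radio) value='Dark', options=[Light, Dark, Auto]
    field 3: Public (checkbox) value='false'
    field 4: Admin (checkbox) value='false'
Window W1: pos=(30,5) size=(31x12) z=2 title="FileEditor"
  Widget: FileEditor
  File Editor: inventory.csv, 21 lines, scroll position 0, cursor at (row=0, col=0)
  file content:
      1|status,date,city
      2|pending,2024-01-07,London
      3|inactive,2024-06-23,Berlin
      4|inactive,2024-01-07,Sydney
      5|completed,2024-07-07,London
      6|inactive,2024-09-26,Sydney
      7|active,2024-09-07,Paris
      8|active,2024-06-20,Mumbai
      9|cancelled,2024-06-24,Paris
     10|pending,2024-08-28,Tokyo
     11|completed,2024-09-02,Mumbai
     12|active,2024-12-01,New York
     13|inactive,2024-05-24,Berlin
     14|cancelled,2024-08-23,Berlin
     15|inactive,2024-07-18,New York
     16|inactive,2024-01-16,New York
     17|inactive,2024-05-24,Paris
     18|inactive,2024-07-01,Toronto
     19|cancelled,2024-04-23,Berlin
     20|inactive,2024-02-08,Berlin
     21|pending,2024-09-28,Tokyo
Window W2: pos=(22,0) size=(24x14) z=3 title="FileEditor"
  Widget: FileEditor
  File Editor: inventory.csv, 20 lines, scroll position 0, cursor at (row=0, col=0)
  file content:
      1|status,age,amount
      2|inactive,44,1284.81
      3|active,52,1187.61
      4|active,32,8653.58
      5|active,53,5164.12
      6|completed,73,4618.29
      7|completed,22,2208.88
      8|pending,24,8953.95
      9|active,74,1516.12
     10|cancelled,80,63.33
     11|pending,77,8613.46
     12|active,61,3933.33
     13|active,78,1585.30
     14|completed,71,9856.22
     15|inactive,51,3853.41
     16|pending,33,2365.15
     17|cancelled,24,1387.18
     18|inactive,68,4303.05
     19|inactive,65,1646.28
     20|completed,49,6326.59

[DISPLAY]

           ┃█tatus,age,amount    ▲┃       
           ┃inactive,44,1284.81  █┃───────
           ┃active,52,1187.61    ░┃━━━━━━━
           ┃active,32,8653.58    ░┃       
           ┃active,53,5164.12    ░┃───────
           ┃completed,73,4618.29 ░┃y      
           ┃completed,22,2208.88 ░┃-07,Lon
           ┃pending,24,8953.95   ░┃6-23,Be
           ┃active,74,1516.12    ░┃1-07,Sy
           ┃cancelled,80,63.33   ▼┃07-07,L
           ┗━━━━━━━━━━━━━━━━━━━━━━┛9-26,Sy
                   ┃active,2024-09-07,Pari
                   ┃active,2024-06-20,Mumb
                   ┗━━━━━━━━━━━━━━━━━━━━━━
                                          
                                          


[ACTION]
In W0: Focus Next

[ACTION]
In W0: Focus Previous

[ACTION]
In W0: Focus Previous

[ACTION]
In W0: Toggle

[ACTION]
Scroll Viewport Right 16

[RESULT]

us,age,amount    ▲┃                     ┃ 
tive,44,1284.81  █┃─────────────────────┨ 
ve,52,1187.61    ░┃━━━━━━━━━━━━━━┓      ┃ 
ve,32,8653.58    ░┃              ┃      ┃ 
ve,53,5164.12    ░┃──────────────┨ark  (┃ 
leted,73,4618.29 ░┃y            ▲┃      ┃ 
leted,22,2208.88 ░┃-07,London   █┃      ┃ 
ing,24,8953.95   ░┃6-23,Berlin  ░┃      ┃ 
ve,74,1516.12    ░┃1-07,Sydney  ░┃      ┃ 
elled,80,63.33   ▼┃07-07,London ░┃      ┃ 
━━━━━━━━━━━━━━━━━━┛9-26,Sydney  ░┃      ┃ 
   ┃active,2024-09-07,Paris     ░┃      ┃ 
   ┃active,2024-06-20,Mumbai    ▼┃      ┃ 
   ┗━━━━━━━━━━━━━━━━━━━━━━━━━━━━━┛━━━━━━┛ 
                                          
                                          


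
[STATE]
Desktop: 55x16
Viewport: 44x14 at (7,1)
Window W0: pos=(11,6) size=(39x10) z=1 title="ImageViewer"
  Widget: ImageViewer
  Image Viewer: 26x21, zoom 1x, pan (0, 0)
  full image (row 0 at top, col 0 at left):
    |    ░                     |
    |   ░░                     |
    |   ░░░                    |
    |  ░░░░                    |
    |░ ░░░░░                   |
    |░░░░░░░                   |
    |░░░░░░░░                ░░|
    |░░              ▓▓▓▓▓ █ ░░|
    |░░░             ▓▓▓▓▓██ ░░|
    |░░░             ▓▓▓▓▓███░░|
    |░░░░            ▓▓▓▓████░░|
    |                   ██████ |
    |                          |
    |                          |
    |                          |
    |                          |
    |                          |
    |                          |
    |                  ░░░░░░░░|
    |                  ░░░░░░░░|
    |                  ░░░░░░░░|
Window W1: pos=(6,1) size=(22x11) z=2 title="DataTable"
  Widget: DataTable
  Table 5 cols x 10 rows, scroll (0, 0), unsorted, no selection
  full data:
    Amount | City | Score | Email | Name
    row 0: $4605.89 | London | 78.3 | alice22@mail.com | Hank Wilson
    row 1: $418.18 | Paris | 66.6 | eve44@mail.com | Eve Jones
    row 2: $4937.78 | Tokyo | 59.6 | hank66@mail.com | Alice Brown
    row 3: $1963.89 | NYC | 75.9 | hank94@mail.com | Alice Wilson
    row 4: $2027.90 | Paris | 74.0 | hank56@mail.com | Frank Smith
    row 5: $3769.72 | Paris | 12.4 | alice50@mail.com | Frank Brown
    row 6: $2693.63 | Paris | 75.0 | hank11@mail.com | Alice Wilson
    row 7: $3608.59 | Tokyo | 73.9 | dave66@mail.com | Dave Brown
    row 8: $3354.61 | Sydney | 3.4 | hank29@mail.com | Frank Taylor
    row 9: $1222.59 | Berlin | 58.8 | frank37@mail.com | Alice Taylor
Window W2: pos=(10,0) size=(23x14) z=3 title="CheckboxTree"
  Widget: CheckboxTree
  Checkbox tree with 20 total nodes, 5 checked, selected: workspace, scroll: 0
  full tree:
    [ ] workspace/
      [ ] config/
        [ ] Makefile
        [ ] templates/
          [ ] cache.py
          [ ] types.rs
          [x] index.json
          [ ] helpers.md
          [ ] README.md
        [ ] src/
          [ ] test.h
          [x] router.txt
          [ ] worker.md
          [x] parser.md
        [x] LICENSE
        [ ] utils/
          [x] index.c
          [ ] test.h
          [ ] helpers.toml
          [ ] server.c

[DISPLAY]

━━━┃ CheckboxTree        ┃                  
 Da┠─────────────────────┨                  
───┃>[-] workspace/      ┃                  
Amo┃   [-] config/       ┃                  
───┃     [ ] Makefile    ┃                  
$46┃     [-] templates/  ┃━━━━━━━━━━━━━━━━┓ 
$41┃       [ ] cache.py  ┃                ┃ 
$49┃       [ ] types.rs  ┃────────────────┨ 
$19┃       [x] index.json┃                ┃ 
$20┃       [ ] helpers.md┃                ┃ 
━━━┃       [ ] README.md ┃                ┃ 
   ┃     [-] src/        ┃                ┃ 
   ┗━━━━━━━━━━━━━━━━━━━━━┛                ┃ 
    ┃░░░░░░░                              ┃ 


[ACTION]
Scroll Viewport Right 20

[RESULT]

 CheckboxTree        ┃                      
─────────────────────┨                      
>[-] workspace/      ┃                      
   [-] config/       ┃                      
     [ ] Makefile    ┃                      
     [-] templates/  ┃━━━━━━━━━━━━━━━━┓     
       [ ] cache.py  ┃                ┃     
       [ ] types.rs  ┃────────────────┨     
       [x] index.json┃                ┃     
       [ ] helpers.md┃                ┃     
       [ ] README.md ┃                ┃     
     [-] src/        ┃                ┃     
━━━━━━━━━━━━━━━━━━━━━┛                ┃     
┃░░░░░░░                              ┃     


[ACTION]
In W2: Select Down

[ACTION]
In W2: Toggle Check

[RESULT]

 CheckboxTree        ┃                      
─────────────────────┨                      
 [x] workspace/      ┃                      
>  [x] config/       ┃                      
     [x] Makefile    ┃                      
     [x] templates/  ┃━━━━━━━━━━━━━━━━┓     
       [x] cache.py  ┃                ┃     
       [x] types.rs  ┃────────────────┨     
       [x] index.json┃                ┃     
       [x] helpers.md┃                ┃     
       [x] README.md ┃                ┃     
     [x] src/        ┃                ┃     
━━━━━━━━━━━━━━━━━━━━━┛                ┃     
┃░░░░░░░                              ┃     


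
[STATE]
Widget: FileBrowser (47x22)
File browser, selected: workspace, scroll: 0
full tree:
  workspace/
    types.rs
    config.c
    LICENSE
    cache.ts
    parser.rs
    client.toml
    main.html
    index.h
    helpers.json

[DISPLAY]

> [-] workspace/                               
    types.rs                                   
    config.c                                   
    LICENSE                                    
    cache.ts                                   
    parser.rs                                  
    client.toml                                
    main.html                                  
    index.h                                    
    helpers.json                               
                                               
                                               
                                               
                                               
                                               
                                               
                                               
                                               
                                               
                                               
                                               
                                               


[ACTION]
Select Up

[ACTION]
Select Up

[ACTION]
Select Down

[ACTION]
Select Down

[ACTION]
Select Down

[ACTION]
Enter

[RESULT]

  [-] workspace/                               
    types.rs                                   
    config.c                                   
  > LICENSE                                    
    cache.ts                                   
    parser.rs                                  
    client.toml                                
    main.html                                  
    index.h                                    
    helpers.json                               
                                               
                                               
                                               
                                               
                                               
                                               
                                               
                                               
                                               
                                               
                                               
                                               


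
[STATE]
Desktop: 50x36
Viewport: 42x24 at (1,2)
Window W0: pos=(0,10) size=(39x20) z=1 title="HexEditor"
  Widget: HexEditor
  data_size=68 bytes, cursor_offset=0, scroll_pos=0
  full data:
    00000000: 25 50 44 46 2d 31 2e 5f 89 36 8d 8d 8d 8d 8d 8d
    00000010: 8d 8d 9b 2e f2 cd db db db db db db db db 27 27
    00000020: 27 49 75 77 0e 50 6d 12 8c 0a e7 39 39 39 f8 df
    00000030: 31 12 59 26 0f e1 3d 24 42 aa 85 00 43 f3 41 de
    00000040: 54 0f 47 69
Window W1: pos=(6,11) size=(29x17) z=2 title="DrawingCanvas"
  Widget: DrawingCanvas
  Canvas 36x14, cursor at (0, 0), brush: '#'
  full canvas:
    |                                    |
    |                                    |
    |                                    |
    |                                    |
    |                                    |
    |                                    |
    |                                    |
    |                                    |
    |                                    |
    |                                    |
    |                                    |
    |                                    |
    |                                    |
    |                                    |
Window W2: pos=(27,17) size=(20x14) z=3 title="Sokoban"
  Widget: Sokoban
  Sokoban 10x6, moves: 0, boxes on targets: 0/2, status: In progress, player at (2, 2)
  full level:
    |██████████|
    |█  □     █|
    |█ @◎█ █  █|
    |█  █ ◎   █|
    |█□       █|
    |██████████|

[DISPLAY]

                                          
                                          
                                          
                                          
                                          
                                          
                                          
                                          
━━━━━━━━━━━━━━━━━━━━━━━━━━━━━━━━━━━━━┓    
 HexE┏━━━━━━━━━━━━━━━━━━━━━━━━━━━┓   ┃    
─────┃ DrawingCanvas             ┃───┨    
00000┠───────────────────────────┨ 89┃    
00000┃+                          ┃ db┃    
00000┃                           ┃ 8c┃    
00000┃                           ┃ 42┃    
00000┃                    ┏━━━━━━━━━━━━━━━
     ┃                    ┃ Sokoban       
     ┃                    ┠───────────────
     ┃                    ┃██████████     
     ┃                    ┃█  □     █     
     ┃                    ┃█ @◎█ █  █     
     ┃                    ┃█  █ ◎   █     
     ┃                    ┃█□       █     
     ┃                    ┃██████████     


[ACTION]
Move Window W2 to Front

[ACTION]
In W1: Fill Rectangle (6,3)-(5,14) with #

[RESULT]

                                          
                                          
                                          
                                          
                                          
                                          
                                          
                                          
━━━━━━━━━━━━━━━━━━━━━━━━━━━━━━━━━━━━━┓    
 HexE┏━━━━━━━━━━━━━━━━━━━━━━━━━━━┓   ┃    
─────┃ DrawingCanvas             ┃───┨    
00000┠───────────────────────────┨ 89┃    
00000┃+                          ┃ db┃    
00000┃                           ┃ 8c┃    
00000┃                           ┃ 42┃    
00000┃                    ┏━━━━━━━━━━━━━━━
     ┃                    ┃ Sokoban       
     ┃   ############     ┠───────────────
     ┃   ############     ┃██████████     
     ┃                    ┃█  □     █     
     ┃                    ┃█ @◎█ █  █     
     ┃                    ┃█  █ ◎   █     
     ┃                    ┃█□       █     
     ┃                    ┃██████████     


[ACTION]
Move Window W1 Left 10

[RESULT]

                                          
                                          
                                          
                                          
                                          
                                          
                                          
                                          
━━━━━━━━━━━━━━━━━━━━━━━━━━━━━━━━━━━━━┓    
━━━━━━━━━━━━━━━━━━━━━━━━━━━┓         ┃    
 DrawingCanvas             ┃─────────┨    
───────────────────────────┨2e 5f  89┃    
+                          ┃db db  db┃    
                           ┃6d 12  8c┃    
                           ┃3d 24  42┃    
                          ┏━━━━━━━━━━━━━━━
                          ┃ Sokoban       
   ############           ┠───────────────
   ############           ┃██████████     
                          ┃█  □     █     
                          ┃█ @◎█ █  █     
                          ┃█  █ ◎   █     
                          ┃█□       █     
                          ┃██████████     


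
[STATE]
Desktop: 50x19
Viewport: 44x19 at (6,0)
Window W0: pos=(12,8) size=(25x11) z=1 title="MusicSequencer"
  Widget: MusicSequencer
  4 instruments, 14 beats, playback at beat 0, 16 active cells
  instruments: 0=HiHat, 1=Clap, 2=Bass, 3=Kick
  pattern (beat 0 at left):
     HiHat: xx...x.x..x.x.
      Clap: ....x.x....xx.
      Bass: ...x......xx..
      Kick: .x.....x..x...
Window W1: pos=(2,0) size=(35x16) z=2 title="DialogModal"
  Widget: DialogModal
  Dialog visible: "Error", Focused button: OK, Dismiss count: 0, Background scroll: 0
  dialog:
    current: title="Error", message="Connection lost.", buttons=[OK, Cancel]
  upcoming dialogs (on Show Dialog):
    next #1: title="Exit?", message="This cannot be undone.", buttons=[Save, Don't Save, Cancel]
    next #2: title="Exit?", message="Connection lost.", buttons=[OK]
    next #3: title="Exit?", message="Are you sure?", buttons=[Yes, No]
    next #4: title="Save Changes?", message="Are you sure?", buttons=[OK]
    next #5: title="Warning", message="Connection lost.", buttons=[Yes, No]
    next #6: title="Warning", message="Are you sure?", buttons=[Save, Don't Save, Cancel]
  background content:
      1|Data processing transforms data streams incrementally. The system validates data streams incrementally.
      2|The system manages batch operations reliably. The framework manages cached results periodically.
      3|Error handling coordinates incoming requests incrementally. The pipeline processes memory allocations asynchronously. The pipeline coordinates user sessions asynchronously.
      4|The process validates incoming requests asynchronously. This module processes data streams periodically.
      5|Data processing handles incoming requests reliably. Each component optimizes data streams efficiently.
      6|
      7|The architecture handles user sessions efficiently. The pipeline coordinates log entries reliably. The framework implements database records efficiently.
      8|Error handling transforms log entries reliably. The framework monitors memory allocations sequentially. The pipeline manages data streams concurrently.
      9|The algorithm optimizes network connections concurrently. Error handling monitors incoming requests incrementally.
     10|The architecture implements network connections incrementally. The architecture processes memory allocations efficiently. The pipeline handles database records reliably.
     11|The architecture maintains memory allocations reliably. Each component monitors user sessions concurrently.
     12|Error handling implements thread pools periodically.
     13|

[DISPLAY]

━━━━━━━━━━━━━━━━━━━━━━━━━━━━━━┓             
alogModal                     ┃             
──────────────────────────────┨             
a processing transforms data s┃             
 system manages batch operatio┃             
or handling coordinates incomi┃             
 pr┌──────────────────┐ming re┃             
a p│      Error       │coming ┃             
   │ Connection lost. │       ┃             
 ar│  [OK]  Cancel    │ser ses┃             
or └──────────────────┘log ent┃             
 algorithm optimizes network c┃             
 architecture implements netwo┃             
 architecture maintains memory┃             
or handling implements thread ┃             
━━━━━━━━━━━━━━━━━━━━━━━━━━━━━━┛             
      ┃                       ┃             
      ┃                       ┃             
      ┗━━━━━━━━━━━━━━━━━━━━━━━┛             


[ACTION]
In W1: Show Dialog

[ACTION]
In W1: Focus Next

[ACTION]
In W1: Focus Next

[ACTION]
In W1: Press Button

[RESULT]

━━━━━━━━━━━━━━━━━━━━━━━━━━━━━━┓             
alogModal                     ┃             
──────────────────────────────┨             
a processing transforms data s┃             
 system manages batch operatio┃             
or handling coordinates incomi┃             
 process validates incoming re┃             
a processing handles incoming ┃             
                              ┃             
 architecture handles user ses┃             
or handling transforms log ent┃             
 algorithm optimizes network c┃             
 architecture implements netwo┃             
 architecture maintains memory┃             
or handling implements thread ┃             
━━━━━━━━━━━━━━━━━━━━━━━━━━━━━━┛             
      ┃                       ┃             
      ┃                       ┃             
      ┗━━━━━━━━━━━━━━━━━━━━━━━┛             
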